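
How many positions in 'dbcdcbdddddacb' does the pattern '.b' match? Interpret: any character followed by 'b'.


Pattern: .b means any character followed by 'b'.
Scanning 'dbcdcbdddddacb' position-by-position:
  Pos 0: window 'db' -> MATCH
  Pos 1: window 'bc' -> no
  Pos 2: window 'cd' -> no
  Pos 3: window 'dc' -> no
  Pos 4: window 'cb' -> MATCH
  Pos 5: window 'bd' -> no
  Pos 6: window 'dd' -> no
  Pos 7: window 'dd' -> no
  Pos 8: window 'dd' -> no
  Pos 9: window 'dd' -> no
  Pos 10: window 'da' -> no
  Pos 11: window 'ac' -> no
  Pos 12: window 'cb' -> MATCH
  Pos 13: window 'b' -> no
Total matches: 3

3


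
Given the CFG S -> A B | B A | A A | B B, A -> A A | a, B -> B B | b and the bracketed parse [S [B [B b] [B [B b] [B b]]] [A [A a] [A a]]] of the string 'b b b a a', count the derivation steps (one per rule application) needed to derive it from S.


Every bracketed nonterminal node [X ...] in the tree is produced by exactly one rule application.
Reading the tree off as a leftmost derivation:
  Step 1: S  =>  B A   (applied S -> B A)
  Step 2: B A  =>  B B A   (applied B -> B B)
  Step 3: B B A  =>  b B A   (applied B -> b)
  Step 4: b B A  =>  b B B A   (applied B -> B B)
  Step 5: b B B A  =>  b b B A   (applied B -> b)
  Step 6: b b B A  =>  b b b A   (applied B -> b)
  Step 7: b b b A  =>  b b b A A   (applied A -> A A)
  Step 8: b b b A A  =>  b b b a A   (applied A -> a)
  Step 9: b b b a A  =>  b b b a a   (applied A -> a)
Final yield: b b b a a
Total rewrite steps: 9

9


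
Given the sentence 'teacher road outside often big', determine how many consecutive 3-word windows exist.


Word trigrams from [5] words:
  Trigram 1: (teacher road outside)
  Trigram 2: (road outside often)
  Trigram 3: (outside often big)
Total word trigrams: 5 - 2 = 3

3


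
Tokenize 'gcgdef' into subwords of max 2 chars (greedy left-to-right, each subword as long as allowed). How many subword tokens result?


'gcgdef' has 6 characters.
Chunking with max size 2:
  Chunk 1: 'gc' (positions 0-1)
  Chunk 2: 'gd' (positions 2-3)
  Chunk 3: 'ef' (positions 4-5)
Total chunks: ceil(6 / 2) = 3

3


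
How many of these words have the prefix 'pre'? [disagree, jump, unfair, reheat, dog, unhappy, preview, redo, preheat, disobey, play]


Checking each word for prefix 'pre':
  'disagree' -> no (count: 0)
  'jump' -> no (count: 0)
  'unfair' -> no (count: 0)
  'reheat' -> no (count: 0)
  'dog' -> no (count: 0)
  'unhappy' -> no (count: 0)
  'preview' -> YES, starts with 'pre' (count: 1)
  'redo' -> no (count: 1)
  'preheat' -> YES, starts with 'pre' (count: 2)
  'disobey' -> no (count: 2)
  'play' -> no (count: 2)
Total with prefix 'pre': 2

2


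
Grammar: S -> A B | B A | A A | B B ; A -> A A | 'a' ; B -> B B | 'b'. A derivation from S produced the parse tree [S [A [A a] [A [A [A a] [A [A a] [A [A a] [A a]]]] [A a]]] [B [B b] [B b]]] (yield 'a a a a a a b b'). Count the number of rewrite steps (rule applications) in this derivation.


Every bracketed nonterminal node [X ...] in the tree is produced by exactly one rule application.
Reading the tree off as a leftmost derivation:
  Step 1: S  =>  A B   (applied S -> A B)
  Step 2: A B  =>  A A B   (applied A -> A A)
  Step 3: A A B  =>  a A B   (applied A -> a)
  Step 4: a A B  =>  a A A B   (applied A -> A A)
  Step 5: a A A B  =>  a A A A B   (applied A -> A A)
  Step 6: a A A A B  =>  a a A A B   (applied A -> a)
  Step 7: a a A A B  =>  a a A A A B   (applied A -> A A)
  Step 8: a a A A A B  =>  a a a A A B   (applied A -> a)
  Step 9: a a a A A B  =>  a a a A A A B   (applied A -> A A)
  Step 10: a a a A A A B  =>  a a a a A A B   (applied A -> a)
  Step 11: a a a a A A B  =>  a a a a a A B   (applied A -> a)
  Step 12: a a a a a A B  =>  a a a a a a B   (applied A -> a)
  Step 13: a a a a a a B  =>  a a a a a a B B   (applied B -> B B)
  Step 14: a a a a a a B B  =>  a a a a a a b B   (applied B -> b)
  Step 15: a a a a a a b B  =>  a a a a a a b b   (applied B -> b)
Final yield: a a a a a a b b
Total rewrite steps: 15

15


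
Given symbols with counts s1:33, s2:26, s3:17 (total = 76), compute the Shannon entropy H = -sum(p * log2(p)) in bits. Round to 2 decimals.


Computing entropy H = -sum(p_i * log2(p_i)):
  s1: p = 33/76 = 0.4342, -p*log2(p) = 0.5226
  s2: p = 26/76 = 0.3421, -p*log2(p) = 0.5294
  s3: p = 17/76 = 0.2237, -p*log2(p) = 0.4833
H = sum of terms = 1.5353
Rounded to 2 decimals: 1.54

1.54


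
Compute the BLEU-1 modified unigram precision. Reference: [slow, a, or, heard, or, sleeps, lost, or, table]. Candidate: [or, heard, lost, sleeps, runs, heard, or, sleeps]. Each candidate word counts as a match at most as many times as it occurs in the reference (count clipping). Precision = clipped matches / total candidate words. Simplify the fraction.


Reference word counts: {'a': 1, 'heard': 1, 'lost': 1, 'or': 3, 'sleeps': 1, 'slow': 1, 'table': 1}
Checking each candidate word (with clipping):
  'or' -> in reference (ref count 3, used 1/3) -> match (matches: 1)
  'heard' -> in reference (ref count 1, used 1/1) -> match (matches: 2)
  'lost' -> in reference (ref count 1, used 1/1) -> match (matches: 3)
  'sleeps' -> in reference (ref count 1, used 1/1) -> match (matches: 4)
  'runs' -> not in reference -> no match (matches: 4)
  'heard' -> ref count 1 already used up (1/1) -> clipped, no match (matches: 4)
  'or' -> in reference (ref count 3, used 2/3) -> match (matches: 5)
  'sleeps' -> ref count 1 already used up (1/1) -> clipped, no match (matches: 5)
Clipped matches: 5, Candidate length: 8
Precision = 5/8

5/8


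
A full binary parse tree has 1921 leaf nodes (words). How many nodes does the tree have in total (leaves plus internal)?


Leaf nodes (terminals): 1921
Internal nodes = n - 1 = 1921 - 1 = 1920
Total = leaves + internal = 1921 + 1920 = 3841

3841


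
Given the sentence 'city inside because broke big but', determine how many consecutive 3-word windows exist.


Word trigrams from [6] words:
  Trigram 1: (city inside because)
  Trigram 2: (inside because broke)
  Trigram 3: (because broke big)
  Trigram 4: (broke big but)
Total word trigrams: 6 - 2 = 4

4


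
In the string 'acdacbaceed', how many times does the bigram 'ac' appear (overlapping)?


Scanning 'acdacbaceed' for bigram 'ac':
  Position 0: 'ac' -> MATCH
  Position 1: 'cd' -> no
  Position 2: 'da' -> no
  Position 3: 'ac' -> MATCH
  Position 4: 'cb' -> no
  Position 5: 'ba' -> no
  Position 6: 'ac' -> MATCH
  Position 7: 'ce' -> no
  Position 8: 'ee' -> no
  Position 9: 'ed' -> no
Total matches: 3

3


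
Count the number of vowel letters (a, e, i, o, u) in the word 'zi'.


Scanning each character of 'zi':
  Position 1: 'z' -> consonant (running count: 0)
  Position 2: 'i' -> vowel (running count: 1)
Total vowels: 1

1


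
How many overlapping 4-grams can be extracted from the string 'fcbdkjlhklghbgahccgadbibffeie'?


String 'fcbdkjlhklghbgahccgadbibffeie' has length L = 29.
Number of overlapping n-grams = L - n + 1
Substituting: 29 - 4 + 1 = 26

26


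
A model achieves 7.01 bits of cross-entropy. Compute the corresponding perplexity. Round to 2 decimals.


Perplexity formula: PP = 2^H
H = 7.01
PP = 2^7.01
Decompose: 2^7.01 = 2^7 * 2^0.01
2^7 = 128, 2^0.01 ~ 1.0069556
PP ~ 128 * 1.0069556 = 128.8903168
Rounded to 2 decimals: 128.89

128.89


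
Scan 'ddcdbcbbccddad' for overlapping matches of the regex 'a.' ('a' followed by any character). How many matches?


Pattern: a. means 'a' followed by any character.
Scanning 'ddcdbcbbccddad' position-by-position:
  Pos 0: window 'dd' -> no
  Pos 1: window 'dc' -> no
  Pos 2: window 'cd' -> no
  Pos 3: window 'db' -> no
  Pos 4: window 'bc' -> no
  Pos 5: window 'cb' -> no
  Pos 6: window 'bb' -> no
  Pos 7: window 'bc' -> no
  Pos 8: window 'cc' -> no
  Pos 9: window 'cd' -> no
  Pos 10: window 'dd' -> no
  Pos 11: window 'da' -> no
  Pos 12: window 'ad' -> MATCH
  Pos 13: window 'd' -> no
Total matches: 1

1


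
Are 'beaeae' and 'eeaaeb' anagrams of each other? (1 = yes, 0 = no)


Sort characters of 'beaeae': 'aabeee'
Sort characters of 'eeaaeb': 'aabeee'
Sorted forms match -> they ARE anagrams
Result: 1

1


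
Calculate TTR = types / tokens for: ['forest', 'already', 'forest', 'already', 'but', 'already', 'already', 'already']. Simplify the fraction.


Tokens: 8
Unique types: ('already', 'but', 'forest') = 3
TTR = 3/8
Already in lowest terms.

3/8


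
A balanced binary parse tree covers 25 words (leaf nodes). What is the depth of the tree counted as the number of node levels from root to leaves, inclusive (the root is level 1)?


In a balanced binary tree with n leaves the deepest leaf is ceil(log2(n)) edges below the root,
so counting node levels inclusive of root and leaves gives ceil(log2(n)) + 1 levels.
log2(25) = 4.6439
ceil(4.6439) = 5
levels = 5 + 1 = 6

6


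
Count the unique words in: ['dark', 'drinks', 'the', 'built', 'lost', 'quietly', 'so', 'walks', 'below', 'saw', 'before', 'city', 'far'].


Listing all tokens and tracking unique types:
  Token 1: 'dark' -> NEW (unique so far: 1)
  Token 2: 'drinks' -> NEW (unique so far: 2)
  Token 3: 'the' -> NEW (unique so far: 3)
  Token 4: 'built' -> NEW (unique so far: 4)
  Token 5: 'lost' -> NEW (unique so far: 5)
  Token 6: 'quietly' -> NEW (unique so far: 6)
  Token 7: 'so' -> NEW (unique so far: 7)
  Token 8: 'walks' -> NEW (unique so far: 8)
  Token 9: 'below' -> NEW (unique so far: 9)
  Token 10: 'saw' -> NEW (unique so far: 10)
  Token 11: 'before' -> NEW (unique so far: 11)
  Token 12: 'city' -> NEW (unique so far: 12)
  Token 13: 'far' -> NEW (unique so far: 13)
Unique types: ('before', 'below', 'built', 'city', 'dark', 'drinks', 'far', 'lost', 'quietly', 'saw', 'so', 'the', 'walks')
Vocabulary size: 13

13


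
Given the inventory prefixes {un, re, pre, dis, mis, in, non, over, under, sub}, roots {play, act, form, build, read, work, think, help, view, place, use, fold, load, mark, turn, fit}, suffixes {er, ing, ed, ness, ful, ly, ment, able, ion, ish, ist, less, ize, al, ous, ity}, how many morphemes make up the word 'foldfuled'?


Segmenting 'foldfuled' against the inventory:
  'fold' -> root (morpheme 1)
  'ful' -> suffix (morpheme 2)
  'ed' -> suffix (morpheme 3)
Total morphemes: 3

3


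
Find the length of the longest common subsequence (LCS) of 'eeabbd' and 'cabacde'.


DP table for LCS of 'eeabbd' and 'cabacde':
       c  a  b  a  c  d  e
    0  0  0  0  0  0  0  0
  e 0  0  0  0  0  0  0  1
  e 0  0  0  0  0  0  0  1
  a 0  0  1  1  1  1  1  1
  b 0  0  1  2  2  2  2  2
  b 0  0  1  2  2  2  2  2
  d 0  0  1  2  2  2  3  3
LCS: 'abd'
LCS length = 3

3


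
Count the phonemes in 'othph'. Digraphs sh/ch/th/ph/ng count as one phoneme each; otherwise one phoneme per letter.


Parsing 'othph' greedily, digraphs first:
  'o' -> vowel phoneme (phonemes so far: 1)
  'th' -> digraph (1 consonant phoneme) (phonemes so far: 2)
  'ph' -> digraph (1 consonant phoneme) (phonemes so far: 3)
Total phonemes: 3

3


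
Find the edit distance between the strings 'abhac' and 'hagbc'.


Building DP table for s1='abhac' (len 5) and s2='hagbc' (len 5):
       h  a  g  b  c
    0  1  2  3  4  5
  a 1  1  1  2  3  4
  b 2  2  2  2  2  3
  h 3  2  3  3  3  3
  a 4  3  2  3  4  4
  c 5  4  3  3  4  4
Edit distance = dp[5][5] = 4

4


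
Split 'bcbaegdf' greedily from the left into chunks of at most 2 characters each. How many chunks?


'bcbaegdf' has 8 characters.
Chunking with max size 2:
  Chunk 1: 'bc' (positions 0-1)
  Chunk 2: 'ba' (positions 2-3)
  Chunk 3: 'eg' (positions 4-5)
  Chunk 4: 'df' (positions 6-7)
Total chunks: ceil(8 / 2) = 4

4


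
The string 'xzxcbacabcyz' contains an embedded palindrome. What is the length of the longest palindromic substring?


Scanning 'xzxcbacabcyz' for palindromic substrings.
Substring at positions 3-9: 'cbacabc'.
Check: reverse('cbacabc') = 'cbacabc' -> palindrome confirmed.
Neighbouring characters ('x' / 'y') break symmetry, so it cannot extend further.
No longer palindromic substring exists; longest length = 7

7


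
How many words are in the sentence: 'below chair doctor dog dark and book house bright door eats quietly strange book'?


Counting words by splitting on spaces:
  Word 1: 'below'
  Word 2: 'chair'
  Word 3: 'doctor'
  Word 4: 'dog'
  Word 5: 'dark'
  Word 6: 'and'
  Word 7: 'book'
  Word 8: 'house'
  Word 9: 'bright'
  Word 10: 'door'
  Word 11: 'eats'
  Word 12: 'quietly'
  Word 13: 'strange'
  Word 14: 'book'
Total words: 14

14


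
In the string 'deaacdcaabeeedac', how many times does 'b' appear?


Scanning 'deaacdcaabeeedac' for 'b':
  Position 9: 'b' -> MATCH (count: 1)
Total occurrences of 'b': 1

1


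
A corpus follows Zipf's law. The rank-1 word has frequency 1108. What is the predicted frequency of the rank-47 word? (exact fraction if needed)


Zipf's law: freq(rank) = f1 / rank
f1 = 1108, rank = 47
freq = 1108 / 47
GCD(1108, 47) = 1
Simplified: 1108/47

1108/47


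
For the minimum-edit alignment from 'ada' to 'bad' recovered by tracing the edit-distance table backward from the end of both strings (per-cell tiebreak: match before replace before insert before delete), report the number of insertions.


Edit distance = 2. Backtracking from cell (3, 3) with preference match > replace > insert > delete,
then listing the resulting alignment 'ada' -> 'bad' left to right:
  Step 1: insert 'b' [insertion #1]
  Step 2: keep 'a'
  Step 3: keep 'd'
  Step 4: delete 'a'
Total insertions: 1

1


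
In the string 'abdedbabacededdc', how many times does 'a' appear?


Scanning 'abdedbabacededdc' for 'a':
  Position 0: 'a' -> MATCH (count: 1)
  Position 6: 'a' -> MATCH (count: 2)
  Position 8: 'a' -> MATCH (count: 3)
Total occurrences of 'a': 3

3


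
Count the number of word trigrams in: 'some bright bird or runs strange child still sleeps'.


Word trigrams from [9] words:
  Trigram 1: (some bright bird)
  Trigram 2: (bright bird or)
  Trigram 3: (bird or runs)
  Trigram 4: (or runs strange)
  Trigram 5: (runs strange child)
  Trigram 6: (strange child still)
  Trigram 7: (child still sleeps)
Total word trigrams: 9 - 2 = 7

7


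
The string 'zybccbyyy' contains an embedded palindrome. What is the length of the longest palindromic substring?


Scanning 'zybccbyyy' for palindromic substrings.
Substring at positions 1-6: 'ybccby'.
Check: reverse('ybccby') = 'ybccby' -> palindrome confirmed.
Neighbouring characters ('z' / 'y') break symmetry, so it cannot extend further.
No longer palindromic substring exists; longest length = 6

6


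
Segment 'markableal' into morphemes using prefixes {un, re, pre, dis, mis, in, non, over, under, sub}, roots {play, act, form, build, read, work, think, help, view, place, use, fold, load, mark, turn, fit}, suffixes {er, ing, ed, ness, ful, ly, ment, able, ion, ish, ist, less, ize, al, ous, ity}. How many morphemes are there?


Segmenting 'markableal' against the inventory:
  'mark' -> root (morpheme 1)
  'able' -> suffix (morpheme 2)
  'al' -> suffix (morpheme 3)
Total morphemes: 3

3


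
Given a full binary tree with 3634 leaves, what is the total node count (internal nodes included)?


Leaf nodes (terminals): 3634
Internal nodes = n - 1 = 3634 - 1 = 3633
Total = leaves + internal = 3634 + 3633 = 7267

7267


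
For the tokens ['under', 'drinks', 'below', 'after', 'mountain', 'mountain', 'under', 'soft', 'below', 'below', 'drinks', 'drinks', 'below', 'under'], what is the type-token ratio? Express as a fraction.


Tokens: 14
Unique types: ('after', 'below', 'drinks', 'mountain', 'soft', 'under') = 6
TTR = 6/14
Simplify: divide both by 2 -> 3/7
TTR = 3/7

3/7


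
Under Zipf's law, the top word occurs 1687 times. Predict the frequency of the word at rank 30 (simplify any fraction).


Zipf's law: freq(rank) = f1 / rank
f1 = 1687, rank = 30
freq = 1687 / 30
GCD(1687, 30) = 1
Simplified: 1687/30

1687/30


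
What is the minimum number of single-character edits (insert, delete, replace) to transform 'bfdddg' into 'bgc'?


Building DP table for s1='bfdddg' (len 6) and s2='bgc' (len 3):
       b  g  c
    0  1  2  3
  b 1  0  1  2
  f 2  1  1  2
  d 3  2  2  2
  d 4  3  3  3
  d 5  4  4  4
  g 6  5  4  5
Edit distance = dp[6][3] = 5

5


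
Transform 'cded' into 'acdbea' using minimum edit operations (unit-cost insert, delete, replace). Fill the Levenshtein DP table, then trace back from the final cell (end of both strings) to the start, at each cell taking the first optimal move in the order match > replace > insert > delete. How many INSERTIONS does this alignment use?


Edit distance = 3. Backtracking from cell (4, 6) with preference match > replace > insert > delete,
then listing the resulting alignment 'cded' -> 'acdbea' left to right:
  Step 1: insert 'a' [insertion #1]
  Step 2: keep 'c'
  Step 3: keep 'd'
  Step 4: insert 'b' [insertion #2]
  Step 5: keep 'e'
  Step 6: replace d->a
Total insertions: 2

2


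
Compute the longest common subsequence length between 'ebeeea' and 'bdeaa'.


DP table for LCS of 'ebeeea' and 'bdeaa':
       b  d  e  a  a
    0  0  0  0  0  0
  e 0  0  0  1  1  1
  b 0  1  1  1  1  1
  e 0  1  1  2  2  2
  e 0  1  1  2  2  2
  e 0  1  1  2  2  2
  a 0  1  1  2  3  3
LCS: 'bea'
LCS length = 3

3


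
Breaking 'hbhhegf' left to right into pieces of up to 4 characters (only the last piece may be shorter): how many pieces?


'hbhhegf' has 7 characters.
Chunking with max size 4:
  Chunk 1: 'hbhh' (positions 0-3)
  Chunk 2: 'egf' (positions 4-6)
Total chunks: ceil(7 / 4) = 2

2


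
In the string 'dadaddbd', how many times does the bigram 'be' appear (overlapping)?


Scanning 'dadaddbd' for bigram 'be':
  Position 0: 'da' -> no
  Position 1: 'ad' -> no
  Position 2: 'da' -> no
  Position 3: 'ad' -> no
  Position 4: 'dd' -> no
  Position 5: 'db' -> no
  Position 6: 'bd' -> no
Total matches: 0

0


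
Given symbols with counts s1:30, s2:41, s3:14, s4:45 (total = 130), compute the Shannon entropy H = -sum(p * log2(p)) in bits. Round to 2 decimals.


Computing entropy H = -sum(p_i * log2(p_i)):
  s1: p = 30/130 = 0.2308, -p*log2(p) = 0.4882
  s2: p = 41/130 = 0.3154, -p*log2(p) = 0.5251
  s3: p = 14/130 = 0.1077, -p*log2(p) = 0.3462
  s4: p = 45/130 = 0.3462, -p*log2(p) = 0.5298
H = sum of terms = 1.8893
Rounded to 2 decimals: 1.89

1.89


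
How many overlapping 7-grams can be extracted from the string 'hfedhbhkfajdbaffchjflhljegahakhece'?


String 'hfedhbhkfajdbaffchjflhljegahakhece' has length L = 34.
Number of overlapping n-grams = L - n + 1
Substituting: 34 - 7 + 1 = 28

28


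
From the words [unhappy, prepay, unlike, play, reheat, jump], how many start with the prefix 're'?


Checking each word for prefix 're':
  'unhappy' -> no (count: 0)
  'prepay' -> no (count: 0)
  'unlike' -> no (count: 0)
  'play' -> no (count: 0)
  'reheat' -> YES, starts with 're' (count: 1)
  'jump' -> no (count: 1)
Total with prefix 're': 1

1


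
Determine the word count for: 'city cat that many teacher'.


Counting words by splitting on spaces:
  Word 1: 'city'
  Word 2: 'cat'
  Word 3: 'that'
  Word 4: 'many'
  Word 5: 'teacher'
Total words: 5

5


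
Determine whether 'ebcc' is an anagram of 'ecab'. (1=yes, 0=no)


Sort characters of 'ebcc': 'bcce'
Sort characters of 'ecab': 'abce'
Sorted forms differ -> they are NOT anagrams
Result: 0

0


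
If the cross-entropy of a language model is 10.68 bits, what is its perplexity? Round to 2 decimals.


Perplexity formula: PP = 2^H
H = 10.68
PP = 2^10.68
Decompose: 2^10.68 = 2^10 * 2^0.68
2^10 = 1024, 2^0.68 ~ 1.6021398
PP ~ 1024 * 1.6021398 = 1640.5911552
Rounded to 2 decimals: 1640.59

1640.59


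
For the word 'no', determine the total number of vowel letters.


Scanning each character of 'no':
  Position 1: 'n' -> consonant (running count: 0)
  Position 2: 'o' -> vowel (running count: 1)
Total vowels: 1

1


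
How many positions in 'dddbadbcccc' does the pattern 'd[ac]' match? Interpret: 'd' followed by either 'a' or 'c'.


Pattern: d[ac] means 'd' followed by either 'a' or 'c'.
Scanning 'dddbadbcccc' position-by-position:
  Pos 0: window 'dd' -> no
  Pos 1: window 'dd' -> no
  Pos 2: window 'db' -> no
  Pos 3: window 'ba' -> no
  Pos 4: window 'ad' -> no
  Pos 5: window 'db' -> no
  Pos 6: window 'bc' -> no
  Pos 7: window 'cc' -> no
  Pos 8: window 'cc' -> no
  Pos 9: window 'cc' -> no
  Pos 10: window 'c' -> no
Total matches: 0

0


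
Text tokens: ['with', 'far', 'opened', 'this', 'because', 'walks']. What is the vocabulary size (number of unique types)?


Listing all tokens and tracking unique types:
  Token 1: 'with' -> NEW (unique so far: 1)
  Token 2: 'far' -> NEW (unique so far: 2)
  Token 3: 'opened' -> NEW (unique so far: 3)
  Token 4: 'this' -> NEW (unique so far: 4)
  Token 5: 'because' -> NEW (unique so far: 5)
  Token 6: 'walks' -> NEW (unique so far: 6)
Unique types: ('because', 'far', 'opened', 'this', 'walks', 'with')
Vocabulary size: 6

6


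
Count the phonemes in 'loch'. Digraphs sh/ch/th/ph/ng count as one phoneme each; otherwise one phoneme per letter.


Parsing 'loch' greedily, digraphs first:
  'l' -> consonant phoneme (phonemes so far: 1)
  'o' -> vowel phoneme (phonemes so far: 2)
  'ch' -> digraph (1 consonant phoneme) (phonemes so far: 3)
Total phonemes: 3

3


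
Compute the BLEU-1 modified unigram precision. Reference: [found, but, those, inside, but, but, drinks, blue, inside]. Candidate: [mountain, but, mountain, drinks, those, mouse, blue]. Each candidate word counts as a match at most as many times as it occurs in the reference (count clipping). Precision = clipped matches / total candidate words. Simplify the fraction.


Reference word counts: {'blue': 1, 'but': 3, 'drinks': 1, 'found': 1, 'inside': 2, 'those': 1}
Checking each candidate word (with clipping):
  'mountain' -> not in reference -> no match (matches: 0)
  'but' -> in reference (ref count 3, used 1/3) -> match (matches: 1)
  'mountain' -> not in reference -> no match (matches: 1)
  'drinks' -> in reference (ref count 1, used 1/1) -> match (matches: 2)
  'those' -> in reference (ref count 1, used 1/1) -> match (matches: 3)
  'mouse' -> not in reference -> no match (matches: 3)
  'blue' -> in reference (ref count 1, used 1/1) -> match (matches: 4)
Clipped matches: 4, Candidate length: 7
Precision = 4/7

4/7


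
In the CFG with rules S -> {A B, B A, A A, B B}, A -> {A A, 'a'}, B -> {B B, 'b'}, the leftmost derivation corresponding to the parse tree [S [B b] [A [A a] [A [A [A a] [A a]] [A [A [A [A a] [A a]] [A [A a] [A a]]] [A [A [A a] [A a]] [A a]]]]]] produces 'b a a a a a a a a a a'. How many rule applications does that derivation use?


Every bracketed nonterminal node [X ...] in the tree is produced by exactly one rule application.
Reading the tree off as a leftmost derivation:
  Step 1: S  =>  B A   (applied S -> B A)
  Step 2: B A  =>  b A   (applied B -> b)
  Step 3: b A  =>  b A A   (applied A -> A A)
  Step 4: b A A  =>  b a A   (applied A -> a)
  Step 5: b a A  =>  b a A A   (applied A -> A A)
  Step 6: b a A A  =>  b a A A A   (applied A -> A A)
  Step 7: b a A A A  =>  b a a A A   (applied A -> a)
  Step 8: b a a A A  =>  b a a a A   (applied A -> a)
  Step 9: b a a a A  =>  b a a a A A   (applied A -> A A)
  Step 10: b a a a A A  =>  b a a a A A A   (applied A -> A A)
  Step 11: b a a a A A A  =>  b a a a A A A A   (applied A -> A A)
  Step 12: b a a a A A A A  =>  b a a a a A A A   (applied A -> a)
  Step 13: b a a a a A A A  =>  b a a a a a A A   (applied A -> a)
  Step 14: b a a a a a A A  =>  b a a a a a A A A   (applied A -> A A)
  Step 15: b a a a a a A A A  =>  b a a a a a a A A   (applied A -> a)
  Step 16: b a a a a a a A A  =>  b a a a a a a a A   (applied A -> a)
  Step 17: b a a a a a a a A  =>  b a a a a a a a A A   (applied A -> A A)
  Step 18: b a a a a a a a A A  =>  b a a a a a a a A A A   (applied A -> A A)
  Step 19: b a a a a a a a A A A  =>  b a a a a a a a a A A   (applied A -> a)
  Step 20: b a a a a a a a a A A  =>  b a a a a a a a a a A   (applied A -> a)
  Step 21: b a a a a a a a a a A  =>  b a a a a a a a a a a   (applied A -> a)
Final yield: b a a a a a a a a a a
Total rewrite steps: 21

21


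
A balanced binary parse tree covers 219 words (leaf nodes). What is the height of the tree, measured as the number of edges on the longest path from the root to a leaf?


In a balanced binary tree with n leaves the deepest leaf is ceil(log2(n)) edges below the root.
log2(219) = 7.7748
ceil(7.7748) = 8
height (edges) = 8

8


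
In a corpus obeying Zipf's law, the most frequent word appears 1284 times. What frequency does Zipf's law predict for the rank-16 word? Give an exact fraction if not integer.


Zipf's law: freq(rank) = f1 / rank
f1 = 1284, rank = 16
freq = 1284 / 16
GCD(1284, 16) = 4
Simplified: 321/4

321/4


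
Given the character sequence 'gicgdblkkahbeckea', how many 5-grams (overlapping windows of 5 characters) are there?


String 'gicgdblkkahbeckea' has length L = 17.
Number of overlapping n-grams = L - n + 1
Substituting: 17 - 5 + 1 = 13

13


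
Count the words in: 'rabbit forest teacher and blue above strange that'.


Counting words by splitting on spaces:
  Word 1: 'rabbit'
  Word 2: 'forest'
  Word 3: 'teacher'
  Word 4: 'and'
  Word 5: 'blue'
  Word 6: 'above'
  Word 7: 'strange'
  Word 8: 'that'
Total words: 8

8


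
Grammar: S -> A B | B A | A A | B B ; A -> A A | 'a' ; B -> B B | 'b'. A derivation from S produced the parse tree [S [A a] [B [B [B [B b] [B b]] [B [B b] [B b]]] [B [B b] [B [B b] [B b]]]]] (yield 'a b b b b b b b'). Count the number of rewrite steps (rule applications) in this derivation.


Every bracketed nonterminal node [X ...] in the tree is produced by exactly one rule application.
Reading the tree off as a leftmost derivation:
  Step 1: S  =>  A B   (applied S -> A B)
  Step 2: A B  =>  a B   (applied A -> a)
  Step 3: a B  =>  a B B   (applied B -> B B)
  Step 4: a B B  =>  a B B B   (applied B -> B B)
  Step 5: a B B B  =>  a B B B B   (applied B -> B B)
  Step 6: a B B B B  =>  a b B B B   (applied B -> b)
  Step 7: a b B B B  =>  a b b B B   (applied B -> b)
  Step 8: a b b B B  =>  a b b B B B   (applied B -> B B)
  Step 9: a b b B B B  =>  a b b b B B   (applied B -> b)
  Step 10: a b b b B B  =>  a b b b b B   (applied B -> b)
  Step 11: a b b b b B  =>  a b b b b B B   (applied B -> B B)
  Step 12: a b b b b B B  =>  a b b b b b B   (applied B -> b)
  Step 13: a b b b b b B  =>  a b b b b b B B   (applied B -> B B)
  Step 14: a b b b b b B B  =>  a b b b b b b B   (applied B -> b)
  Step 15: a b b b b b b B  =>  a b b b b b b b   (applied B -> b)
Final yield: a b b b b b b b
Total rewrite steps: 15

15


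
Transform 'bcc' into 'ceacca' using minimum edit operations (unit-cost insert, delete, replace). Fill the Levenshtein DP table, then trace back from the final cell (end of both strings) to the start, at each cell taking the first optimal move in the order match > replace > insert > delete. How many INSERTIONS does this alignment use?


Edit distance = 4. Backtracking from cell (3, 6) with preference match > replace > insert > delete,
then listing the resulting alignment 'bcc' -> 'ceacca' left to right:
  Step 1: insert 'c' [insertion #1]
  Step 2: insert 'e' [insertion #2]
  Step 3: replace b->a
  Step 4: keep 'c'
  Step 5: keep 'c'
  Step 6: insert 'a' [insertion #3]
Total insertions: 3

3


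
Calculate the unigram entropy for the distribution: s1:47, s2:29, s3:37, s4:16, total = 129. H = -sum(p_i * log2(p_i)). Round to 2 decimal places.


Computing entropy H = -sum(p_i * log2(p_i)):
  s1: p = 47/129 = 0.3643, -p*log2(p) = 0.5307
  s2: p = 29/129 = 0.2248, -p*log2(p) = 0.4841
  s3: p = 37/129 = 0.2868, -p*log2(p) = 0.5168
  s4: p = 16/129 = 0.1240, -p*log2(p) = 0.3735
H = sum of terms = 1.9051
Rounded to 2 decimals: 1.91

1.91


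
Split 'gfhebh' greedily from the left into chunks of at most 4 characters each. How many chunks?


'gfhebh' has 6 characters.
Chunking with max size 4:
  Chunk 1: 'gfhe' (positions 0-3)
  Chunk 2: 'bh' (positions 4-5)
Total chunks: ceil(6 / 4) = 2

2


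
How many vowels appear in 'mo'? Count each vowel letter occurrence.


Scanning each character of 'mo':
  Position 1: 'm' -> consonant (running count: 0)
  Position 2: 'o' -> vowel (running count: 1)
Total vowels: 1

1


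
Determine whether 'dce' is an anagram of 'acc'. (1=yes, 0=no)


Sort characters of 'dce': 'cde'
Sort characters of 'acc': 'acc'
Sorted forms differ -> they are NOT anagrams
Result: 0

0


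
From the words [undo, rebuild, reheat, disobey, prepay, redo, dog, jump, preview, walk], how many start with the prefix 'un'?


Checking each word for prefix 'un':
  'undo' -> YES, starts with 'un' (count: 1)
  'rebuild' -> no (count: 1)
  'reheat' -> no (count: 1)
  'disobey' -> no (count: 1)
  'prepay' -> no (count: 1)
  'redo' -> no (count: 1)
  'dog' -> no (count: 1)
  'jump' -> no (count: 1)
  'preview' -> no (count: 1)
  'walk' -> no (count: 1)
Total with prefix 'un': 1

1


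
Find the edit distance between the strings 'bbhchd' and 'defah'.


Building DP table for s1='bbhchd' (len 6) and s2='defah' (len 5):
       d  e  f  a  h
    0  1  2  3  4  5
  b 1  1  2  3  4  5
  b 2  2  2  3  4  5
  h 3  3  3  3  4  4
  c 4  4  4  4  4  5
  h 5  5  5  5  5  4
  d 6  5  6  6  6  5
Edit distance = dp[6][5] = 5

5


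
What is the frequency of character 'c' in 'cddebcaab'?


Scanning 'cddebcaab' for 'c':
  Position 0: 'c' -> MATCH (count: 1)
  Position 5: 'c' -> MATCH (count: 2)
Total occurrences of 'c': 2

2


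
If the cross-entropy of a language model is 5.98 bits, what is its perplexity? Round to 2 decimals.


Perplexity formula: PP = 2^H
H = 5.98
PP = 2^5.98
Decompose: 2^5.98 = 2^5 * 2^0.98
2^5 = 32, 2^0.98 ~ 1.9724654
PP ~ 32 * 1.9724654 = 63.1188928
Rounded to 2 decimals: 63.12

63.12


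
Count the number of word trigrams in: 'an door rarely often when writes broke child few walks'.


Word trigrams from [10] words:
  Trigram 1: (an door rarely)
  Trigram 2: (door rarely often)
  Trigram 3: (rarely often when)
  Trigram 4: (often when writes)
  Trigram 5: (when writes broke)
  Trigram 6: (writes broke child)
  Trigram 7: (broke child few)
  Trigram 8: (child few walks)
Total word trigrams: 10 - 2 = 8

8


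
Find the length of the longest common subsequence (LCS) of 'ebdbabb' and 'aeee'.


DP table for LCS of 'ebdbabb' and 'aeee':
       a  e  e  e
    0  0  0  0  0
  e 0  0  1  1  1
  b 0  0  1  1  1
  d 0  0  1  1  1
  b 0  0  1  1  1
  a 0  1  1  1  1
  b 0  1  1  1  1
  b 0  1  1  1  1
LCS: 'e'
LCS length = 1

1


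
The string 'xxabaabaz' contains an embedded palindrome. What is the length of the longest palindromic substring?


Scanning 'xxabaabaz' for palindromic substrings.
Substring at positions 2-7: 'abaaba'.
Check: reverse('abaaba') = 'abaaba' -> palindrome confirmed.
Neighbouring characters ('x' / 'z') break symmetry, so it cannot extend further.
No longer palindromic substring exists; longest length = 6

6


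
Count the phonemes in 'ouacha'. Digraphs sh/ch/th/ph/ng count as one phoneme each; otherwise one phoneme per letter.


Parsing 'ouacha' greedily, digraphs first:
  'o' -> vowel phoneme (phonemes so far: 1)
  'u' -> vowel phoneme (phonemes so far: 2)
  'a' -> vowel phoneme (phonemes so far: 3)
  'ch' -> digraph (1 consonant phoneme) (phonemes so far: 4)
  'a' -> vowel phoneme (phonemes so far: 5)
Total phonemes: 5

5


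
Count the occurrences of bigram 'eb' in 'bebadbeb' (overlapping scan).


Scanning 'bebadbeb' for bigram 'eb':
  Position 0: 'be' -> no
  Position 1: 'eb' -> MATCH
  Position 2: 'ba' -> no
  Position 3: 'ad' -> no
  Position 4: 'db' -> no
  Position 5: 'be' -> no
  Position 6: 'eb' -> MATCH
Total matches: 2

2


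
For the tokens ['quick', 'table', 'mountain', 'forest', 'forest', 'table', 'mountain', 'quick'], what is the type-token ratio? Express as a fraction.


Tokens: 8
Unique types: ('forest', 'mountain', 'quick', 'table') = 4
TTR = 4/8
Simplify: divide both by 4 -> 1/2
TTR = 1/2

1/2


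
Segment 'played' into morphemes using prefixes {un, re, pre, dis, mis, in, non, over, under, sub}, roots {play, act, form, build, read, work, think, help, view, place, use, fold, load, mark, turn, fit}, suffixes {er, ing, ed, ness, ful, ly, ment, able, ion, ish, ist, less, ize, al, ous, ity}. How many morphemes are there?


Segmenting 'played' against the inventory:
  'play' -> root (morpheme 1)
  'ed' -> suffix (morpheme 2)
Total morphemes: 2

2


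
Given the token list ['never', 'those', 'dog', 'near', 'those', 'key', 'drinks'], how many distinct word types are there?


Listing all tokens and tracking unique types:
  Token 1: 'never' -> NEW (unique so far: 1)
  Token 2: 'those' -> NEW (unique so far: 2)
  Token 3: 'dog' -> NEW (unique so far: 3)
  Token 4: 'near' -> NEW (unique so far: 4)
  Token 5: 'those' -> duplicate (unique so far: 4)
  Token 6: 'key' -> NEW (unique so far: 5)
  Token 7: 'drinks' -> NEW (unique so far: 6)
Unique types: ('dog', 'drinks', 'key', 'near', 'never', 'those')
Vocabulary size: 6

6


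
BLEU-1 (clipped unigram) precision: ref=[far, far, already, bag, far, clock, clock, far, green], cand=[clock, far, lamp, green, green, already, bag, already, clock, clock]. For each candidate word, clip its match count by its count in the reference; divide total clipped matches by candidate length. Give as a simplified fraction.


Reference word counts: {'already': 1, 'bag': 1, 'clock': 2, 'far': 4, 'green': 1}
Checking each candidate word (with clipping):
  'clock' -> in reference (ref count 2, used 1/2) -> match (matches: 1)
  'far' -> in reference (ref count 4, used 1/4) -> match (matches: 2)
  'lamp' -> not in reference -> no match (matches: 2)
  'green' -> in reference (ref count 1, used 1/1) -> match (matches: 3)
  'green' -> ref count 1 already used up (1/1) -> clipped, no match (matches: 3)
  'already' -> in reference (ref count 1, used 1/1) -> match (matches: 4)
  'bag' -> in reference (ref count 1, used 1/1) -> match (matches: 5)
  'already' -> ref count 1 already used up (1/1) -> clipped, no match (matches: 5)
  'clock' -> in reference (ref count 2, used 2/2) -> match (matches: 6)
  'clock' -> ref count 2 already used up (2/2) -> clipped, no match (matches: 6)
Clipped matches: 6, Candidate length: 10
Precision = 6/10 = 3/5

3/5


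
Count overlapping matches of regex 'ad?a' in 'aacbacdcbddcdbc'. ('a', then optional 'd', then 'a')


Pattern: ad?a means 'a', then optional 'd', then 'a'.
Scanning 'aacbacdcbddcdbc' position-by-position:
  Pos 0: window 'aac' -> MATCH
  Pos 1: window 'acb' -> no
  Pos 2: window 'cba' -> no
  Pos 3: window 'bac' -> no
  Pos 4: window 'acd' -> no
  Pos 5: window 'cdc' -> no
  Pos 6: window 'dcb' -> no
  Pos 7: window 'cbd' -> no
  Pos 8: window 'bdd' -> no
  Pos 9: window 'ddc' -> no
  Pos 10: window 'dcd' -> no
  Pos 11: window 'cdb' -> no
  Pos 12: window 'dbc' -> no
  Pos 13: window 'bc' -> no
  Pos 14: window 'c' -> no
Total matches: 1

1


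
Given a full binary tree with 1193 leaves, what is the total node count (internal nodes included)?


Leaf nodes (terminals): 1193
Internal nodes = n - 1 = 1193 - 1 = 1192
Total = leaves + internal = 1193 + 1192 = 2385

2385


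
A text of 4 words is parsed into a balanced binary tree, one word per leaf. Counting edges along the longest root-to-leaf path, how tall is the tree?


In a balanced binary tree with n leaves the deepest leaf is ceil(log2(n)) edges below the root.
log2(4) = 2.0000
ceil(2.0000) = 2
height (edges) = 2

2


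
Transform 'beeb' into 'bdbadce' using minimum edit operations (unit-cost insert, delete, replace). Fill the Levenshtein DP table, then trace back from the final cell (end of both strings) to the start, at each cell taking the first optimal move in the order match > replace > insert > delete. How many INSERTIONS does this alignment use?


Edit distance = 6. Backtracking from cell (4, 7) with preference match > replace > insert > delete,
then listing the resulting alignment 'beeb' -> 'bdbadce' left to right:
  Step 1: insert 'b' [insertion #1]
  Step 2: insert 'd' [insertion #2]
  Step 3: keep 'b'
  Step 4: insert 'a' [insertion #3]
  Step 5: replace e->d
  Step 6: replace e->c
  Step 7: replace b->e
Total insertions: 3

3


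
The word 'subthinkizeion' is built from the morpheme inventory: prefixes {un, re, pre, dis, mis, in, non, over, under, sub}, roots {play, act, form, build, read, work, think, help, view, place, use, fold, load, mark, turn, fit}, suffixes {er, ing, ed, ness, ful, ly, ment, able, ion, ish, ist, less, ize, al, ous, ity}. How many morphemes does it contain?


Segmenting 'subthinkizeion' against the inventory:
  'sub' -> prefix (morpheme 1)
  'think' -> root (morpheme 2)
  'ize' -> suffix (morpheme 3)
  'ion' -> suffix (morpheme 4)
Total morphemes: 4

4


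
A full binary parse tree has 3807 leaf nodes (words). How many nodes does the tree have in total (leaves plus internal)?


Leaf nodes (terminals): 3807
Internal nodes = n - 1 = 3807 - 1 = 3806
Total = leaves + internal = 3807 + 3806 = 7613

7613


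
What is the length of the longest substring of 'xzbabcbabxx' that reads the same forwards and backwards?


Scanning 'xzbabcbabxx' for palindromic substrings.
Substring at positions 2-8: 'babcbab'.
Check: reverse('babcbab') = 'babcbab' -> palindrome confirmed.
Neighbouring characters ('z' / 'x') break symmetry, so it cannot extend further.
No longer palindromic substring exists; longest length = 7

7


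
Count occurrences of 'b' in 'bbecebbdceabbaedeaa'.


Scanning 'bbecebbdceabbaedeaa' for 'b':
  Position 0: 'b' -> MATCH (count: 1)
  Position 1: 'b' -> MATCH (count: 2)
  Position 5: 'b' -> MATCH (count: 3)
  Position 6: 'b' -> MATCH (count: 4)
  Position 11: 'b' -> MATCH (count: 5)
  Position 12: 'b' -> MATCH (count: 6)
Total occurrences of 'b': 6

6


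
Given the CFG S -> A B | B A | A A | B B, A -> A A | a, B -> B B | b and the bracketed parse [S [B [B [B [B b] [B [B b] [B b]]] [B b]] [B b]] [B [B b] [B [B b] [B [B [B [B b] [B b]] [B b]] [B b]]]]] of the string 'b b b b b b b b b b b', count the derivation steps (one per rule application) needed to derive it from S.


Every bracketed nonterminal node [X ...] in the tree is produced by exactly one rule application.
Reading the tree off as a leftmost derivation:
  Step 1: S  =>  B B   (applied S -> B B)
  Step 2: B B  =>  B B B   (applied B -> B B)
  Step 3: B B B  =>  B B B B   (applied B -> B B)
  Step 4: B B B B  =>  B B B B B   (applied B -> B B)
  Step 5: B B B B B  =>  b B B B B   (applied B -> b)
  Step 6: b B B B B  =>  b B B B B B   (applied B -> B B)
  Step 7: b B B B B B  =>  b b B B B B   (applied B -> b)
  Step 8: b b B B B B  =>  b b b B B B   (applied B -> b)
  Step 9: b b b B B B  =>  b b b b B B   (applied B -> b)
  Step 10: b b b b B B  =>  b b b b b B   (applied B -> b)
  Step 11: b b b b b B  =>  b b b b b B B   (applied B -> B B)
  Step 12: b b b b b B B  =>  b b b b b b B   (applied B -> b)
  Step 13: b b b b b b B  =>  b b b b b b B B   (applied B -> B B)
  Step 14: b b b b b b B B  =>  b b b b b b b B   (applied B -> b)
  Step 15: b b b b b b b B  =>  b b b b b b b B B   (applied B -> B B)
  Step 16: b b b b b b b B B  =>  b b b b b b b B B B   (applied B -> B B)
  Step 17: b b b b b b b B B B  =>  b b b b b b b B B B B   (applied B -> B B)
  Step 18: b b b b b b b B B B B  =>  b b b b b b b b B B B   (applied B -> b)
  Step 19: b b b b b b b b B B B  =>  b b b b b b b b b B B   (applied B -> b)
  Step 20: b b b b b b b b b B B  =>  b b b b b b b b b b B   (applied B -> b)
  Step 21: b b b b b b b b b b B  =>  b b b b b b b b b b b   (applied B -> b)
Final yield: b b b b b b b b b b b
Total rewrite steps: 21

21


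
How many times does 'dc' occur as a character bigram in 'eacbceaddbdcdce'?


Scanning 'eacbceaddbdcdce' for bigram 'dc':
  Position 0: 'ea' -> no
  Position 1: 'ac' -> no
  Position 2: 'cb' -> no
  Position 3: 'bc' -> no
  Position 4: 'ce' -> no
  Position 5: 'ea' -> no
  Position 6: 'ad' -> no
  Position 7: 'dd' -> no
  Position 8: 'db' -> no
  Position 9: 'bd' -> no
  Position 10: 'dc' -> MATCH
  Position 11: 'cd' -> no
  Position 12: 'dc' -> MATCH
  Position 13: 'ce' -> no
Total matches: 2

2
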